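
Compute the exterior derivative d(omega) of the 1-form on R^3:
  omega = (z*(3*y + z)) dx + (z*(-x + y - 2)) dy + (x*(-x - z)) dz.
d(omega) = (-4*z) dx ∧ dy + (-2*x - 3*y - 3*z) dx ∧ dz + (x - y + 2) dy ∧ dz

For a 1-form omega = sum_i f_i dx_i, the exterior derivative is
  d(omega) = sum_{i < j} (∂f_j/∂x_i - ∂f_i/∂x_j) dx_i ∧ dx_j.
  coefficient of dx ∧ dy: ∂f_2/∂x - ∂f_1/∂y = ∂(z*(-x + y - 2))/∂x - ∂(z*(3*y + z))/∂y = -4*z
  coefficient of dx ∧ dz: ∂f_3/∂x - ∂f_1/∂z = ∂(x*(-x - z))/∂x - ∂(z*(3*y + z))/∂z = -2*x - 3*y - 3*z
  coefficient of dy ∧ dz: ∂f_3/∂y - ∂f_2/∂z = ∂(x*(-x - z))/∂y - ∂(z*(-x + y - 2))/∂z = x - y + 2
Assembling: d(omega) = (-4*z) dx ∧ dy + (-2*x - 3*y - 3*z) dx ∧ dz + (x - y + 2) dy ∧ dz.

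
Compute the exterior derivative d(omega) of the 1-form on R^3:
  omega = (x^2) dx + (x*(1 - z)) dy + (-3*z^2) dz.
d(omega) = (1 - z) dx ∧ dy + (x) dy ∧ dz

For a 1-form omega = sum_i f_i dx_i, the exterior derivative is
  d(omega) = sum_{i < j} (∂f_j/∂x_i - ∂f_i/∂x_j) dx_i ∧ dx_j.
  coefficient of dx ∧ dy: ∂f_2/∂x - ∂f_1/∂y = ∂(x*(1 - z))/∂x - ∂(x^2)/∂y = 1 - z
  coefficient of dy ∧ dz: ∂f_3/∂y - ∂f_2/∂z = ∂(-3*z^2)/∂y - ∂(x*(1 - z))/∂z = x
Assembling: d(omega) = (1 - z) dx ∧ dy + (x) dy ∧ dz.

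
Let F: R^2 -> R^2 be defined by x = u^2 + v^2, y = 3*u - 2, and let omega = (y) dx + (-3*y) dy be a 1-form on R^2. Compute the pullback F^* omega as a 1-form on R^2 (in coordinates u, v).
F^* omega = (6*u^2 - 31*u + 18) du + (2*v*(3*u - 2)) dv

Using F^*(f dg) = (f ∘ F) d(g ∘ F), substitute each coordinate x_i by F_i(u, v) in f_i, and replace dx_i by d F_i = (∂F_i/∂u) du + (∂F_i/∂v) dv.
  For the x component: f_1(F) = 3*u - 2; d F_1 = (2*u) du + (2*v) dv
  For the y component: f_2(F) = 6 - 9*u; d F_2 = (3) du + (0) dv
Combining and collecting du, dv coefficients:
  coeff of du: 6*u^2 - 31*u + 18
  coeff of dv: 2*v*(3*u - 2)
F^* omega = (6*u^2 - 31*u + 18) du + (2*v*(3*u - 2)) dv.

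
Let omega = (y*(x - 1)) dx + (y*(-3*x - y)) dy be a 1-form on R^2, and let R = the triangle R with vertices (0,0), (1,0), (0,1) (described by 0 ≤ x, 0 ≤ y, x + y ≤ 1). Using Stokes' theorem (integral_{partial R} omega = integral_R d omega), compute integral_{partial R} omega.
integral_(partial R) omega = -1/6

Stokes: integral_partial_R omega = integral_R d omega with d omega = (∂Q/∂x - ∂P/∂y) dx ∧ dy.
  ∂Q/∂x = -3*y
  ∂P/∂y = x - 1
  integrand = ∂Q/∂x - ∂P/∂y = -x - 3*y + 1.
Integrating over R: integral_0^1 integral_0^{1-x} (-x - 3*y + 1) dy dx = -1/6.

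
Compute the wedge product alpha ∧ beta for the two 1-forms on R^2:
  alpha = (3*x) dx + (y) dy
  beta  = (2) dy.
alpha ∧ beta = (6*x) dx ∧ dy

Distribute the wedge, using dx_i ∧ dx_j = -dx_j ∧ dx_i and dx_i ∧ dx_i = 0. For each pair (i, j) with i < j, the coefficient of dx_i ∧ dx_j in alpha ∧ beta is (alpha_i * beta_j - alpha_j * beta_i). Collecting: alpha ∧ beta = (6*x) dx ∧ dy.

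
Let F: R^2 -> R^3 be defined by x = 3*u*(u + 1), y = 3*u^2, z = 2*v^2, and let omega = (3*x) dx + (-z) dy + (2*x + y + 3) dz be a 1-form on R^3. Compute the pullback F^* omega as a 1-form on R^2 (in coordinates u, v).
F^* omega = (3*u*(18*u^2 + 27*u - 4*v^2 + 9)) du + (12*v*(3*u^2 + 2*u + 1)) dv

Using F^*(f dg) = (f ∘ F) d(g ∘ F), substitute each coordinate x_i by F_i(u, v) in f_i, and replace dx_i by d F_i = (∂F_i/∂u) du + (∂F_i/∂v) dv.
  For the x component: f_1(F) = 9*u*(u + 1); d F_1 = (6*u + 3) du + (0) dv
  For the y component: f_2(F) = -2*v^2; d F_2 = (6*u) du + (0) dv
  For the z component: f_3(F) = 9*u^2 + 6*u + 3; d F_3 = (0) du + (4*v) dv
Combining and collecting du, dv coefficients:
  coeff of du: 3*u*(18*u^2 + 27*u - 4*v^2 + 9)
  coeff of dv: 12*v*(3*u^2 + 2*u + 1)
F^* omega = (3*u*(18*u^2 + 27*u - 4*v^2 + 9)) du + (12*v*(3*u^2 + 2*u + 1)) dv.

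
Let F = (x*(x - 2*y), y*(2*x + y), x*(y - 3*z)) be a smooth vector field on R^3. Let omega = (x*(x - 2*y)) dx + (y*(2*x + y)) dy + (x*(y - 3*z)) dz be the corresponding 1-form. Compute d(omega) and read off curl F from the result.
d(omega) = (x) dy ∧ dz + (-y + 3*z) dz ∧ dx + (2*x + 2*y) dx ∧ dy; curl F = (x, -y + 3*z, 2*x + 2*y)

d omega = sum_{i<j} (∂f_j/∂x_i - ∂f_i/∂x_j) dx_i ∧ dx_j. Under the identification (dy ∧ dz, dz ∧ dx, dx ∧ dy) ↔ (e_x, e_y, e_z), the coefficients are exactly the components of curl F. Compute:
  ∂R/∂y - ∂Q/∂z = (x) - (0) = x
  ∂P/∂z - ∂R/∂x = (0) - (y - 3*z) = -y + 3*z
  ∂Q/∂x - ∂P/∂y = (2*y) - (-2*x) = 2*x + 2*y.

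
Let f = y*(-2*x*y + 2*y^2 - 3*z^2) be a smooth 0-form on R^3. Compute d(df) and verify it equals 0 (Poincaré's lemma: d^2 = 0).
d(df) = 0

Step 1: df = sum_i (∂f/∂x_i) dx_i = (-2*y^2) dx + (-4*x*y + 6*y^2 - 3*z^2) dy + (-6*y*z) dz.
Step 2: Apply d again. Using the 1-form formula, the coefficient of dx ∧ dy in d(df) is ∂^2 f/∂x ∂y - ∂^2 f/∂y ∂x = (-4*y) - (-4*y) = 0 (equality of mixed partials for smooth f).
Similarly for dx ∧ dz and dy ∧ dz — all coefficients vanish. So d(df) = 0.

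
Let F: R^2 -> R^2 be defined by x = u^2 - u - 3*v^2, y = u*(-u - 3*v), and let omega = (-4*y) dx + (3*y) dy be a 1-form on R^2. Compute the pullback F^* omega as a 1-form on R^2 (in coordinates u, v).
F^* omega = (u*(14*u^2 + 51*u*v - 4*u + 27*v^2 - 12*v)) du + (3*u*(3*u^2 + u*v - 24*v^2)) dv

Using F^*(f dg) = (f ∘ F) d(g ∘ F), substitute each coordinate x_i by F_i(u, v) in f_i, and replace dx_i by d F_i = (∂F_i/∂u) du + (∂F_i/∂v) dv.
  For the x component: f_1(F) = 4*u*(u + 3*v); d F_1 = (2*u - 1) du + (-6*v) dv
  For the y component: f_2(F) = 3*u*(-u - 3*v); d F_2 = (-2*u - 3*v) du + (-3*u) dv
Combining and collecting du, dv coefficients:
  coeff of du: u*(14*u^2 + 51*u*v - 4*u + 27*v^2 - 12*v)
  coeff of dv: 3*u*(3*u^2 + u*v - 24*v^2)
F^* omega = (u*(14*u^2 + 51*u*v - 4*u + 27*v^2 - 12*v)) du + (3*u*(3*u^2 + u*v - 24*v^2)) dv.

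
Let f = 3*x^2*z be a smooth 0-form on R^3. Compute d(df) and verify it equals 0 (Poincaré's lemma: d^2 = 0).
d(df) = 0

Step 1: df = sum_i (∂f/∂x_i) dx_i = (6*x*z) dx + (0) dy + (3*x^2) dz.
Step 2: Apply d again. Using the 1-form formula, the coefficient of dx ∧ dy in d(df) is ∂^2 f/∂x ∂y - ∂^2 f/∂y ∂x = (0) - (0) = 0 (equality of mixed partials for smooth f).
Similarly for dx ∧ dz and dy ∧ dz — all coefficients vanish. So d(df) = 0.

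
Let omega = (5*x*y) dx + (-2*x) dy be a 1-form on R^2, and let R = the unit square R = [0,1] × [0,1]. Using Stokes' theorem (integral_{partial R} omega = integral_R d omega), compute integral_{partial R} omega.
integral_(partial R) omega = -9/2

Stokes: integral_partial_R omega = integral_R d omega with d omega = (∂Q/∂x - ∂P/∂y) dx ∧ dy.
  ∂Q/∂x = -2
  ∂P/∂y = 5*x
  integrand = ∂Q/∂x - ∂P/∂y = -5*x - 2.
Integrating over R: integral_0^1 integral_0^1 (-5*x - 2) dx dy = -9/2.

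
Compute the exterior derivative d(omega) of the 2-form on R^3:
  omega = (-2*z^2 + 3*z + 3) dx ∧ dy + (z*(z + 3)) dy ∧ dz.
d(omega) = (3 - 4*z) dx ∧ dy ∧ dz

For a 2-form omega = sum_{i<j} g_{ij} dx_i ∧ dx_j, the exterior derivative is
  d(omega) = sum_{i<j} d(g_{ij}) ∧ dx_i ∧ dx_j = sum_{i<j, k} (∂g_{ij}/∂x_k) dx_k ∧ dx_i ∧ dx_j.
Expand each term, using dx_k ∧ dx_i ∧ dx_j = sgn(permutation) dx_{(a)} ∧ dx_{(b)} ∧ dx_{(c)} with (a < b < c) sorted:
  d(-2*z^2 + 3*z + 3) includes (∂/∂z)(-2*z^2 + 3*z + 3) dz = (3 - 4*z) dz, which multiplied by dx ∧ dy gives (3 - 4*z) dx ∧ dy ∧ dz
Collecting like 3-forms: d(omega) = (3 - 4*z) dx ∧ dy ∧ dz.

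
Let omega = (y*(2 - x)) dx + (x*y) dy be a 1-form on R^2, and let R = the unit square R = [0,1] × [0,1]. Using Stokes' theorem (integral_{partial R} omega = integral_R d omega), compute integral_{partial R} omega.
integral_(partial R) omega = -1

Stokes: integral_partial_R omega = integral_R d omega with d omega = (∂Q/∂x - ∂P/∂y) dx ∧ dy.
  ∂Q/∂x = y
  ∂P/∂y = 2 - x
  integrand = ∂Q/∂x - ∂P/∂y = x + y - 2.
Integrating over R: integral_0^1 integral_0^1 (x + y - 2) dx dy = -1.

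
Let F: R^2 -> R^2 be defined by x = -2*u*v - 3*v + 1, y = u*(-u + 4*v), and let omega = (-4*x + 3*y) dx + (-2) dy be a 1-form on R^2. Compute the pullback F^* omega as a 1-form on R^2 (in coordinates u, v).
F^* omega = (6*u^2*v - 40*u*v^2 + 4*u - 24*v^2) du + (6*u^3 - 40*u^2*v + 9*u^2 - 84*u*v - 36*v + 12) dv

Using F^*(f dg) = (f ∘ F) d(g ∘ F), substitute each coordinate x_i by F_i(u, v) in f_i, and replace dx_i by d F_i = (∂F_i/∂u) du + (∂F_i/∂v) dv.
  For the x component: f_1(F) = -3*u^2 + 20*u*v + 12*v - 4; d F_1 = (-2*v) du + (-2*u - 3) dv
  For the y component: f_2(F) = -2; d F_2 = (-2*u + 4*v) du + (4*u) dv
Combining and collecting du, dv coefficients:
  coeff of du: 6*u^2*v - 40*u*v^2 + 4*u - 24*v^2
  coeff of dv: 6*u^3 - 40*u^2*v + 9*u^2 - 84*u*v - 36*v + 12
F^* omega = (6*u^2*v - 40*u*v^2 + 4*u - 24*v^2) du + (6*u^3 - 40*u^2*v + 9*u^2 - 84*u*v - 36*v + 12) dv.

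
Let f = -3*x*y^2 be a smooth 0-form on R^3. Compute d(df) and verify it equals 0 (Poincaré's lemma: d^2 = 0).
d(df) = 0

Step 1: df = sum_i (∂f/∂x_i) dx_i = (-3*y^2) dx + (-6*x*y) dy + (0) dz.
Step 2: Apply d again. Using the 1-form formula, the coefficient of dx ∧ dy in d(df) is ∂^2 f/∂x ∂y - ∂^2 f/∂y ∂x = (-6*y) - (-6*y) = 0 (equality of mixed partials for smooth f).
Similarly for dx ∧ dz and dy ∧ dz — all coefficients vanish. So d(df) = 0.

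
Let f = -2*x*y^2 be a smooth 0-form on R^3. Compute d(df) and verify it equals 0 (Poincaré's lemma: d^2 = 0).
d(df) = 0

Step 1: df = sum_i (∂f/∂x_i) dx_i = (-2*y^2) dx + (-4*x*y) dy + (0) dz.
Step 2: Apply d again. Using the 1-form formula, the coefficient of dx ∧ dy in d(df) is ∂^2 f/∂x ∂y - ∂^2 f/∂y ∂x = (-4*y) - (-4*y) = 0 (equality of mixed partials for smooth f).
Similarly for dx ∧ dz and dy ∧ dz — all coefficients vanish. So d(df) = 0.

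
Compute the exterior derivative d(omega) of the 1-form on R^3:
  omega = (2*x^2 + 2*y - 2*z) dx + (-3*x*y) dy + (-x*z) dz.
d(omega) = (-3*y - 2) dx ∧ dy + (2 - z) dx ∧ dz

For a 1-form omega = sum_i f_i dx_i, the exterior derivative is
  d(omega) = sum_{i < j} (∂f_j/∂x_i - ∂f_i/∂x_j) dx_i ∧ dx_j.
  coefficient of dx ∧ dy: ∂f_2/∂x - ∂f_1/∂y = ∂(-3*x*y)/∂x - ∂(2*x^2 + 2*y - 2*z)/∂y = -3*y - 2
  coefficient of dx ∧ dz: ∂f_3/∂x - ∂f_1/∂z = ∂(-x*z)/∂x - ∂(2*x^2 + 2*y - 2*z)/∂z = 2 - z
Assembling: d(omega) = (-3*y - 2) dx ∧ dy + (2 - z) dx ∧ dz.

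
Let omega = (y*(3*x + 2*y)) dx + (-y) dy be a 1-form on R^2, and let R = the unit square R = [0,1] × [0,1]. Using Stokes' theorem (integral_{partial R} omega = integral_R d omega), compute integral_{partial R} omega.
integral_(partial R) omega = -7/2

Stokes: integral_partial_R omega = integral_R d omega with d omega = (∂Q/∂x - ∂P/∂y) dx ∧ dy.
  ∂Q/∂x = 0
  ∂P/∂y = 3*x + 4*y
  integrand = ∂Q/∂x - ∂P/∂y = -3*x - 4*y.
Integrating over R: integral_0^1 integral_0^1 (-3*x - 4*y) dx dy = -7/2.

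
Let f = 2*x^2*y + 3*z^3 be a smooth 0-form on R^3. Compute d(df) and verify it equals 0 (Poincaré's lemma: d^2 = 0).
d(df) = 0

Step 1: df = sum_i (∂f/∂x_i) dx_i = (4*x*y) dx + (2*x^2) dy + (9*z^2) dz.
Step 2: Apply d again. Using the 1-form formula, the coefficient of dx ∧ dy in d(df) is ∂^2 f/∂x ∂y - ∂^2 f/∂y ∂x = (4*x) - (4*x) = 0 (equality of mixed partials for smooth f).
Similarly for dx ∧ dz and dy ∧ dz — all coefficients vanish. So d(df) = 0.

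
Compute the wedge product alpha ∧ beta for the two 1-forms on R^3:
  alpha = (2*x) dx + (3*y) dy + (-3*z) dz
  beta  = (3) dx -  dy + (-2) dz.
alpha ∧ beta = (-2*x - 9*y) dx ∧ dy + (-4*x + 9*z) dx ∧ dz + (-6*y - 3*z) dy ∧ dz

Distribute the wedge, using dx_i ∧ dx_j = -dx_j ∧ dx_i and dx_i ∧ dx_i = 0. For each pair (i, j) with i < j, the coefficient of dx_i ∧ dx_j in alpha ∧ beta is (alpha_i * beta_j - alpha_j * beta_i). Collecting: alpha ∧ beta = (-2*x - 9*y) dx ∧ dy + (-4*x + 9*z) dx ∧ dz + (-6*y - 3*z) dy ∧ dz.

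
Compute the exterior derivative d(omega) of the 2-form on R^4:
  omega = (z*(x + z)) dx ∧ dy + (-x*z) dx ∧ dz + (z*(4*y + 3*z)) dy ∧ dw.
d(omega) = (x + 2*z) dx ∧ dy ∧ dz + (-4*y - 6*z) dy ∧ dz ∧ dw

For a 2-form omega = sum_{i<j} g_{ij} dx_i ∧ dx_j, the exterior derivative is
  d(omega) = sum_{i<j} d(g_{ij}) ∧ dx_i ∧ dx_j = sum_{i<j, k} (∂g_{ij}/∂x_k) dx_k ∧ dx_i ∧ dx_j.
Expand each term, using dx_k ∧ dx_i ∧ dx_j = sgn(permutation) dx_{(a)} ∧ dx_{(b)} ∧ dx_{(c)} with (a < b < c) sorted:
  d(z*(x + z)) includes (∂/∂z)(z*(x + z)) dz = (x + 2*z) dz, which multiplied by dx ∧ dy gives (x + 2*z) dx ∧ dy ∧ dz
  d(z*(4*y + 3*z)) includes (∂/∂z)(z*(4*y + 3*z)) dz = (4*y + 6*z) dz, which multiplied by dy ∧ dw gives (-4*y - 6*z) dy ∧ dz ∧ dw
Collecting like 3-forms: d(omega) = (x + 2*z) dx ∧ dy ∧ dz + (-4*y - 6*z) dy ∧ dz ∧ dw.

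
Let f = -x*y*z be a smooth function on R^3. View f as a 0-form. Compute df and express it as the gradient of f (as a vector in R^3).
df = (-y*z) dx + (-x*z) dy + (-x*y) dz; grad f = (-y*z, -x*z, -x*y)

For a 0-form f, d f = (∂f/∂x) dx + (∂f/∂y) dy + (∂f/∂z) dz. The components of the vector representation are exactly the entries of grad f in Cartesian coordinates:
  ∂f/∂x = -y*z
  ∂f/∂y = -x*z
  ∂f/∂z = -x*y.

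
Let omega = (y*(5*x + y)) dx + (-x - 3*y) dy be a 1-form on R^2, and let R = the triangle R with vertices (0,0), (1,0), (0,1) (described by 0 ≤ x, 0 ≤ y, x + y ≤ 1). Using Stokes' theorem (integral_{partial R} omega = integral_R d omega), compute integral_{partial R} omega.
integral_(partial R) omega = -5/3

Stokes: integral_partial_R omega = integral_R d omega with d omega = (∂Q/∂x - ∂P/∂y) dx ∧ dy.
  ∂Q/∂x = -1
  ∂P/∂y = 5*x + 2*y
  integrand = ∂Q/∂x - ∂P/∂y = -5*x - 2*y - 1.
Integrating over R: integral_0^1 integral_0^{1-x} (-5*x - 2*y - 1) dy dx = -5/3.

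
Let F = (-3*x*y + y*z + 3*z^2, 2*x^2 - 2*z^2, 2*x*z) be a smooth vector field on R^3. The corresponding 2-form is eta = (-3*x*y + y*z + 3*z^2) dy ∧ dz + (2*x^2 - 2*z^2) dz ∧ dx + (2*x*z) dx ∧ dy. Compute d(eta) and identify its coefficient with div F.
d(eta) = (2*x - 3*y) dx ∧ dy ∧ dz; div F = 2*x - 3*y

For a 2-form in R^3 of the form above, applying d gives a 3-form with coefficient ∂P/∂x + ∂Q/∂y + ∂R/∂z:
  ∂P/∂x = -3*y
  ∂Q/∂y = 0
  ∂R/∂z = 2*x
Sum = 2*x - 3*y, which is exactly div F.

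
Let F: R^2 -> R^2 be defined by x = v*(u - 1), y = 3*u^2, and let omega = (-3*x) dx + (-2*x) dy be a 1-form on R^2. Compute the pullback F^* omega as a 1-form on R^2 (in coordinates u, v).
F^* omega = (3*v*(-4*u^2 - u*v + 4*u + v)) du + (3*v*(-u^2 + 2*u - 1)) dv

Using F^*(f dg) = (f ∘ F) d(g ∘ F), substitute each coordinate x_i by F_i(u, v) in f_i, and replace dx_i by d F_i = (∂F_i/∂u) du + (∂F_i/∂v) dv.
  For the x component: f_1(F) = 3*v*(1 - u); d F_1 = (v) du + (u - 1) dv
  For the y component: f_2(F) = 2*v*(1 - u); d F_2 = (6*u) du + (0) dv
Combining and collecting du, dv coefficients:
  coeff of du: 3*v*(-4*u^2 - u*v + 4*u + v)
  coeff of dv: 3*v*(-u^2 + 2*u - 1)
F^* omega = (3*v*(-4*u^2 - u*v + 4*u + v)) du + (3*v*(-u^2 + 2*u - 1)) dv.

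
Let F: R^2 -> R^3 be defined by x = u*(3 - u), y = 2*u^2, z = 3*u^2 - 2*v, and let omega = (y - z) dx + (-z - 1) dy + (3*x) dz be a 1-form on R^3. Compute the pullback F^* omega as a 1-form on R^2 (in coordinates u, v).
F^* omega = (-28*u^3 + 51*u^2 + 4*u*v - 4*u + 6*v) du + (6*u*(u - 3)) dv

Using F^*(f dg) = (f ∘ F) d(g ∘ F), substitute each coordinate x_i by F_i(u, v) in f_i, and replace dx_i by d F_i = (∂F_i/∂u) du + (∂F_i/∂v) dv.
  For the x component: f_1(F) = -u^2 + 2*v; d F_1 = (3 - 2*u) du + (0) dv
  For the y component: f_2(F) = -3*u^2 + 2*v - 1; d F_2 = (4*u) du + (0) dv
  For the z component: f_3(F) = 3*u*(3 - u); d F_3 = (6*u) du + (-2) dv
Combining and collecting du, dv coefficients:
  coeff of du: -28*u^3 + 51*u^2 + 4*u*v - 4*u + 6*v
  coeff of dv: 6*u*(u - 3)
F^* omega = (-28*u^3 + 51*u^2 + 4*u*v - 4*u + 6*v) du + (6*u*(u - 3)) dv.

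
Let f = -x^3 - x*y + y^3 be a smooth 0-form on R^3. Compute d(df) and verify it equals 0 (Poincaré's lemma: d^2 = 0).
d(df) = 0

Step 1: df = sum_i (∂f/∂x_i) dx_i = (-3*x^2 - y) dx + (-x + 3*y^2) dy + (0) dz.
Step 2: Apply d again. Using the 1-form formula, the coefficient of dx ∧ dy in d(df) is ∂^2 f/∂x ∂y - ∂^2 f/∂y ∂x = (-1) - (-1) = 0 (equality of mixed partials for smooth f).
Similarly for dx ∧ dz and dy ∧ dz — all coefficients vanish. So d(df) = 0.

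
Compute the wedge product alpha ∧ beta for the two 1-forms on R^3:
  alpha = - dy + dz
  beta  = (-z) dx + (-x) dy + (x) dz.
alpha ∧ beta = (-z) dx ∧ dy + (z) dx ∧ dz

Distribute the wedge, using dx_i ∧ dx_j = -dx_j ∧ dx_i and dx_i ∧ dx_i = 0. For each pair (i, j) with i < j, the coefficient of dx_i ∧ dx_j in alpha ∧ beta is (alpha_i * beta_j - alpha_j * beta_i). Collecting: alpha ∧ beta = (-z) dx ∧ dy + (z) dx ∧ dz.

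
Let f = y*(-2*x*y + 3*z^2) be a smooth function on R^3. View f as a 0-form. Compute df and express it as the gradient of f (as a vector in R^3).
df = (-2*y^2) dx + (-4*x*y + 3*z^2) dy + (6*y*z) dz; grad f = (-2*y^2, -4*x*y + 3*z^2, 6*y*z)

For a 0-form f, d f = (∂f/∂x) dx + (∂f/∂y) dy + (∂f/∂z) dz. The components of the vector representation are exactly the entries of grad f in Cartesian coordinates:
  ∂f/∂x = -2*y^2
  ∂f/∂y = -4*x*y + 3*z^2
  ∂f/∂z = 6*y*z.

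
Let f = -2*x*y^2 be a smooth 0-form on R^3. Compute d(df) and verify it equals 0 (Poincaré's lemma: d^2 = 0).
d(df) = 0

Step 1: df = sum_i (∂f/∂x_i) dx_i = (-2*y^2) dx + (-4*x*y) dy + (0) dz.
Step 2: Apply d again. Using the 1-form formula, the coefficient of dx ∧ dy in d(df) is ∂^2 f/∂x ∂y - ∂^2 f/∂y ∂x = (-4*y) - (-4*y) = 0 (equality of mixed partials for smooth f).
Similarly for dx ∧ dz and dy ∧ dz — all coefficients vanish. So d(df) = 0.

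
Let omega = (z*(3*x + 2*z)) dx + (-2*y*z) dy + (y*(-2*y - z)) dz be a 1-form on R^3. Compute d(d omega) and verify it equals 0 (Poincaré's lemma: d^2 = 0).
d(d omega) = 0

Step 1: d omega = sum_{i<j} (∂f_j/∂x_i - ∂f_i/∂x_j) dx_i ∧ dx_j:
  coeff of dx ∧ dy: 0
  coeff of dx ∧ dz: -3*x - 4*z
  coeff of dy ∧ dz: -2*y - z
Step 2: Apply d again to each 2-form coefficient. The only possible 3-form in R^3 is dx ∧ dy ∧ dz, with coefficient
  ∂(coeff of dy∧dz)/∂x - ∂(coeff of dx∧dz)/∂y + ∂(coeff of dx∧dy)/∂z
  = ∂/∂x (-2*y - z) - ∂/∂y (-3*x - 4*z) + ∂/∂z (0).
Each of these terms simplifies to sums of mixed partials that cancel in pairs. The result is 0 (by equality of mixed partials for smooth functions — Schwarz / Clairaut).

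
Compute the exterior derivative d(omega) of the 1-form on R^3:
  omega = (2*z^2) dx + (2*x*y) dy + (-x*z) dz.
d(omega) = (2*y) dx ∧ dy + (-5*z) dx ∧ dz

For a 1-form omega = sum_i f_i dx_i, the exterior derivative is
  d(omega) = sum_{i < j} (∂f_j/∂x_i - ∂f_i/∂x_j) dx_i ∧ dx_j.
  coefficient of dx ∧ dy: ∂f_2/∂x - ∂f_1/∂y = ∂(2*x*y)/∂x - ∂(2*z^2)/∂y = 2*y
  coefficient of dx ∧ dz: ∂f_3/∂x - ∂f_1/∂z = ∂(-x*z)/∂x - ∂(2*z^2)/∂z = -5*z
Assembling: d(omega) = (2*y) dx ∧ dy + (-5*z) dx ∧ dz.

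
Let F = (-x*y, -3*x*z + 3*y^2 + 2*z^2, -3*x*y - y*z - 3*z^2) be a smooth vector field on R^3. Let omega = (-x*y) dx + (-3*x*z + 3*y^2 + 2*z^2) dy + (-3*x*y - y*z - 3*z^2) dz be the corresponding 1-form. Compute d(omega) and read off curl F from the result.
d(omega) = (-5*z) dy ∧ dz + (3*y) dz ∧ dx + (x - 3*z) dx ∧ dy; curl F = (-5*z, 3*y, x - 3*z)

d omega = sum_{i<j} (∂f_j/∂x_i - ∂f_i/∂x_j) dx_i ∧ dx_j. Under the identification (dy ∧ dz, dz ∧ dx, dx ∧ dy) ↔ (e_x, e_y, e_z), the coefficients are exactly the components of curl F. Compute:
  ∂R/∂y - ∂Q/∂z = (-3*x - z) - (-3*x + 4*z) = -5*z
  ∂P/∂z - ∂R/∂x = (0) - (-3*y) = 3*y
  ∂Q/∂x - ∂P/∂y = (-3*z) - (-x) = x - 3*z.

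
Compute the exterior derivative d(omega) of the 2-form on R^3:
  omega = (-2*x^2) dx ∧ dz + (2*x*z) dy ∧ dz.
d(omega) = (2*z) dx ∧ dy ∧ dz

For a 2-form omega = sum_{i<j} g_{ij} dx_i ∧ dx_j, the exterior derivative is
  d(omega) = sum_{i<j} d(g_{ij}) ∧ dx_i ∧ dx_j = sum_{i<j, k} (∂g_{ij}/∂x_k) dx_k ∧ dx_i ∧ dx_j.
Expand each term, using dx_k ∧ dx_i ∧ dx_j = sgn(permutation) dx_{(a)} ∧ dx_{(b)} ∧ dx_{(c)} with (a < b < c) sorted:
  d(2*x*z) includes (∂/∂x)(2*x*z) dx = (2*z) dx, which multiplied by dy ∧ dz gives (2*z) dx ∧ dy ∧ dz
Collecting like 3-forms: d(omega) = (2*z) dx ∧ dy ∧ dz.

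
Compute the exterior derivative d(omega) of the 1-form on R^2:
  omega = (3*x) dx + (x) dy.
d(omega) = (1) dx ∧ dy

For a 1-form omega = sum_i f_i dx_i, the exterior derivative is
  d(omega) = sum_{i < j} (∂f_j/∂x_i - ∂f_i/∂x_j) dx_i ∧ dx_j.
  coefficient of dx ∧ dy: ∂f_2/∂x - ∂f_1/∂y = ∂(x)/∂x - ∂(3*x)/∂y = 1
Assembling: d(omega) = (1) dx ∧ dy.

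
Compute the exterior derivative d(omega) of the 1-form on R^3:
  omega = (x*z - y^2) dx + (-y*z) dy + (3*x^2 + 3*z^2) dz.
d(omega) = (2*y) dx ∧ dy + (5*x) dx ∧ dz + (y) dy ∧ dz

For a 1-form omega = sum_i f_i dx_i, the exterior derivative is
  d(omega) = sum_{i < j} (∂f_j/∂x_i - ∂f_i/∂x_j) dx_i ∧ dx_j.
  coefficient of dx ∧ dy: ∂f_2/∂x - ∂f_1/∂y = ∂(-y*z)/∂x - ∂(x*z - y^2)/∂y = 2*y
  coefficient of dx ∧ dz: ∂f_3/∂x - ∂f_1/∂z = ∂(3*x^2 + 3*z^2)/∂x - ∂(x*z - y^2)/∂z = 5*x
  coefficient of dy ∧ dz: ∂f_3/∂y - ∂f_2/∂z = ∂(3*x^2 + 3*z^2)/∂y - ∂(-y*z)/∂z = y
Assembling: d(omega) = (2*y) dx ∧ dy + (5*x) dx ∧ dz + (y) dy ∧ dz.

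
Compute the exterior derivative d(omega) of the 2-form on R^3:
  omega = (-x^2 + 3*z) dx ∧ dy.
d(omega) = (3) dx ∧ dy ∧ dz

For a 2-form omega = sum_{i<j} g_{ij} dx_i ∧ dx_j, the exterior derivative is
  d(omega) = sum_{i<j} d(g_{ij}) ∧ dx_i ∧ dx_j = sum_{i<j, k} (∂g_{ij}/∂x_k) dx_k ∧ dx_i ∧ dx_j.
Expand each term, using dx_k ∧ dx_i ∧ dx_j = sgn(permutation) dx_{(a)} ∧ dx_{(b)} ∧ dx_{(c)} with (a < b < c) sorted:
  d(-x^2 + 3*z) includes (∂/∂z)(-x^2 + 3*z) dz = (3) dz, which multiplied by dx ∧ dy gives (3) dx ∧ dy ∧ dz
Collecting like 3-forms: d(omega) = (3) dx ∧ dy ∧ dz.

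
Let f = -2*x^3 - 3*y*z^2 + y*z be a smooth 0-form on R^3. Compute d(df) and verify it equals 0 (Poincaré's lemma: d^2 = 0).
d(df) = 0

Step 1: df = sum_i (∂f/∂x_i) dx_i = (-6*x^2) dx + (z*(1 - 3*z)) dy + (y*(1 - 6*z)) dz.
Step 2: Apply d again. Using the 1-form formula, the coefficient of dx ∧ dy in d(df) is ∂^2 f/∂x ∂y - ∂^2 f/∂y ∂x = (0) - (0) = 0 (equality of mixed partials for smooth f).
Similarly for dx ∧ dz and dy ∧ dz — all coefficients vanish. So d(df) = 0.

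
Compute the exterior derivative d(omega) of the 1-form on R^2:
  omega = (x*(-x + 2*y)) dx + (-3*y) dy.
d(omega) = (-2*x) dx ∧ dy

For a 1-form omega = sum_i f_i dx_i, the exterior derivative is
  d(omega) = sum_{i < j} (∂f_j/∂x_i - ∂f_i/∂x_j) dx_i ∧ dx_j.
  coefficient of dx ∧ dy: ∂f_2/∂x - ∂f_1/∂y = ∂(-3*y)/∂x - ∂(x*(-x + 2*y))/∂y = -2*x
Assembling: d(omega) = (-2*x) dx ∧ dy.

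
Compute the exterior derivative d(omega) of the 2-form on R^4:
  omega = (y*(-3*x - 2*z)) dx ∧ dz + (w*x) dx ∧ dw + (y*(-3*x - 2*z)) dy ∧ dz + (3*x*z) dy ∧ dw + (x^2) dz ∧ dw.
d(omega) = (3*x - 3*y + 2*z) dx ∧ dy ∧ dz + (3*z) dx ∧ dy ∧ dw + (-3*x) dy ∧ dz ∧ dw + (2*x) dx ∧ dz ∧ dw

For a 2-form omega = sum_{i<j} g_{ij} dx_i ∧ dx_j, the exterior derivative is
  d(omega) = sum_{i<j} d(g_{ij}) ∧ dx_i ∧ dx_j = sum_{i<j, k} (∂g_{ij}/∂x_k) dx_k ∧ dx_i ∧ dx_j.
Expand each term, using dx_k ∧ dx_i ∧ dx_j = sgn(permutation) dx_{(a)} ∧ dx_{(b)} ∧ dx_{(c)} with (a < b < c) sorted:
  d(y*(-3*x - 2*z)) includes (∂/∂y)(y*(-3*x - 2*z)) dy = (-3*x - 2*z) dy, which multiplied by dx ∧ dz gives (3*x + 2*z) dx ∧ dy ∧ dz
  d(y*(-3*x - 2*z)) includes (∂/∂x)(y*(-3*x - 2*z)) dx = (-3*y) dx, which multiplied by dy ∧ dz gives (-3*y) dx ∧ dy ∧ dz
  d(3*x*z) includes (∂/∂x)(3*x*z) dx = (3*z) dx, which multiplied by dy ∧ dw gives (3*z) dx ∧ dy ∧ dw
  d(3*x*z) includes (∂/∂z)(3*x*z) dz = (3*x) dz, which multiplied by dy ∧ dw gives (-3*x) dy ∧ dz ∧ dw
  d(x^2) includes (∂/∂x)(x^2) dx = (2*x) dx, which multiplied by dz ∧ dw gives (2*x) dx ∧ dz ∧ dw
Collecting like 3-forms: d(omega) = (3*x - 3*y + 2*z) dx ∧ dy ∧ dz + (3*z) dx ∧ dy ∧ dw + (-3*x) dy ∧ dz ∧ dw + (2*x) dx ∧ dz ∧ dw.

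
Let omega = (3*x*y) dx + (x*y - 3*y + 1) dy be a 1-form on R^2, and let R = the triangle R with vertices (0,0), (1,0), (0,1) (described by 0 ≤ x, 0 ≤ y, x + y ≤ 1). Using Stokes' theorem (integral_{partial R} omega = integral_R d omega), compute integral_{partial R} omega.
integral_(partial R) omega = -1/3

Stokes: integral_partial_R omega = integral_R d omega with d omega = (∂Q/∂x - ∂P/∂y) dx ∧ dy.
  ∂Q/∂x = y
  ∂P/∂y = 3*x
  integrand = ∂Q/∂x - ∂P/∂y = -3*x + y.
Integrating over R: integral_0^1 integral_0^{1-x} (-3*x + y) dy dx = -1/3.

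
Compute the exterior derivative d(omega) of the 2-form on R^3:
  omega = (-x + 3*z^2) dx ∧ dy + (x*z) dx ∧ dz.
d(omega) = (6*z) dx ∧ dy ∧ dz

For a 2-form omega = sum_{i<j} g_{ij} dx_i ∧ dx_j, the exterior derivative is
  d(omega) = sum_{i<j} d(g_{ij}) ∧ dx_i ∧ dx_j = sum_{i<j, k} (∂g_{ij}/∂x_k) dx_k ∧ dx_i ∧ dx_j.
Expand each term, using dx_k ∧ dx_i ∧ dx_j = sgn(permutation) dx_{(a)} ∧ dx_{(b)} ∧ dx_{(c)} with (a < b < c) sorted:
  d(-x + 3*z^2) includes (∂/∂z)(-x + 3*z^2) dz = (6*z) dz, which multiplied by dx ∧ dy gives (6*z) dx ∧ dy ∧ dz
Collecting like 3-forms: d(omega) = (6*z) dx ∧ dy ∧ dz.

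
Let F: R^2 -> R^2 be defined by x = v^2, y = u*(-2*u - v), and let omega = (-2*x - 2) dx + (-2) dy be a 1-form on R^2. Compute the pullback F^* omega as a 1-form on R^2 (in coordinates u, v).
F^* omega = (8*u + 2*v) du + (2*u - 4*v^3 - 4*v) dv

Using F^*(f dg) = (f ∘ F) d(g ∘ F), substitute each coordinate x_i by F_i(u, v) in f_i, and replace dx_i by d F_i = (∂F_i/∂u) du + (∂F_i/∂v) dv.
  For the x component: f_1(F) = -2*v^2 - 2; d F_1 = (0) du + (2*v) dv
  For the y component: f_2(F) = -2; d F_2 = (-4*u - v) du + (-u) dv
Combining and collecting du, dv coefficients:
  coeff of du: 8*u + 2*v
  coeff of dv: 2*u - 4*v^3 - 4*v
F^* omega = (8*u + 2*v) du + (2*u - 4*v^3 - 4*v) dv.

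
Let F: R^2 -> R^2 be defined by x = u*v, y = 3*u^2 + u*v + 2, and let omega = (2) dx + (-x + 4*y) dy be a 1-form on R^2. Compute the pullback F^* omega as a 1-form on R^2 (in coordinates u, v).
F^* omega = (72*u^3 + 30*u^2*v + 3*u*v^2 + 48*u + 10*v) du + (u*(12*u^2 + 3*u*v + 10)) dv

Using F^*(f dg) = (f ∘ F) d(g ∘ F), substitute each coordinate x_i by F_i(u, v) in f_i, and replace dx_i by d F_i = (∂F_i/∂u) du + (∂F_i/∂v) dv.
  For the x component: f_1(F) = 2; d F_1 = (v) du + (u) dv
  For the y component: f_2(F) = 12*u^2 + 3*u*v + 8; d F_2 = (6*u + v) du + (u) dv
Combining and collecting du, dv coefficients:
  coeff of du: 72*u^3 + 30*u^2*v + 3*u*v^2 + 48*u + 10*v
  coeff of dv: u*(12*u^2 + 3*u*v + 10)
F^* omega = (72*u^3 + 30*u^2*v + 3*u*v^2 + 48*u + 10*v) du + (u*(12*u^2 + 3*u*v + 10)) dv.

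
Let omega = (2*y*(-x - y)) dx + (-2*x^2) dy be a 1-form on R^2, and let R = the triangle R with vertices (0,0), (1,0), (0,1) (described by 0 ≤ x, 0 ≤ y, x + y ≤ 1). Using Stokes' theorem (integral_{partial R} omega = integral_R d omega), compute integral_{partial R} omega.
integral_(partial R) omega = 1/3

Stokes: integral_partial_R omega = integral_R d omega with d omega = (∂Q/∂x - ∂P/∂y) dx ∧ dy.
  ∂Q/∂x = -4*x
  ∂P/∂y = -2*x - 4*y
  integrand = ∂Q/∂x - ∂P/∂y = -2*x + 4*y.
Integrating over R: integral_0^1 integral_0^{1-x} (-2*x + 4*y) dy dx = 1/3.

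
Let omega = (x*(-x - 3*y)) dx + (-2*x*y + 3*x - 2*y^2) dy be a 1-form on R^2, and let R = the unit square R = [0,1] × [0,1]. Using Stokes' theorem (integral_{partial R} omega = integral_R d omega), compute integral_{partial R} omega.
integral_(partial R) omega = 7/2

Stokes: integral_partial_R omega = integral_R d omega with d omega = (∂Q/∂x - ∂P/∂y) dx ∧ dy.
  ∂Q/∂x = 3 - 2*y
  ∂P/∂y = -3*x
  integrand = ∂Q/∂x - ∂P/∂y = 3*x - 2*y + 3.
Integrating over R: integral_0^1 integral_0^1 (3*x - 2*y + 3) dx dy = 7/2.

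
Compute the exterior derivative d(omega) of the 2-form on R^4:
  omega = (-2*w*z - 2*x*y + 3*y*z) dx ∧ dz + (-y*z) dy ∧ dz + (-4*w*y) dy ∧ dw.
d(omega) = (2*x - 3*z) dx ∧ dy ∧ dz + (-2*z) dx ∧ dz ∧ dw

For a 2-form omega = sum_{i<j} g_{ij} dx_i ∧ dx_j, the exterior derivative is
  d(omega) = sum_{i<j} d(g_{ij}) ∧ dx_i ∧ dx_j = sum_{i<j, k} (∂g_{ij}/∂x_k) dx_k ∧ dx_i ∧ dx_j.
Expand each term, using dx_k ∧ dx_i ∧ dx_j = sgn(permutation) dx_{(a)} ∧ dx_{(b)} ∧ dx_{(c)} with (a < b < c) sorted:
  d(-2*w*z - 2*x*y + 3*y*z) includes (∂/∂y)(-2*w*z - 2*x*y + 3*y*z) dy = (-2*x + 3*z) dy, which multiplied by dx ∧ dz gives (2*x - 3*z) dx ∧ dy ∧ dz
  d(-2*w*z - 2*x*y + 3*y*z) includes (∂/∂w)(-2*w*z - 2*x*y + 3*y*z) dw = (-2*z) dw, which multiplied by dx ∧ dz gives (-2*z) dx ∧ dz ∧ dw
Collecting like 3-forms: d(omega) = (2*x - 3*z) dx ∧ dy ∧ dz + (-2*z) dx ∧ dz ∧ dw.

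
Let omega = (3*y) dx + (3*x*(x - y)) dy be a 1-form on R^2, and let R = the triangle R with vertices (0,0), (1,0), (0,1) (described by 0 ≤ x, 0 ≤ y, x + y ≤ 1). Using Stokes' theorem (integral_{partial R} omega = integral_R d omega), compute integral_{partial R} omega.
integral_(partial R) omega = -1

Stokes: integral_partial_R omega = integral_R d omega with d omega = (∂Q/∂x - ∂P/∂y) dx ∧ dy.
  ∂Q/∂x = 6*x - 3*y
  ∂P/∂y = 3
  integrand = ∂Q/∂x - ∂P/∂y = 6*x - 3*y - 3.
Integrating over R: integral_0^1 integral_0^{1-x} (6*x - 3*y - 3) dy dx = -1.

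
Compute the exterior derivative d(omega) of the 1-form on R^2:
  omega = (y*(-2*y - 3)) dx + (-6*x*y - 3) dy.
d(omega) = (3 - 2*y) dx ∧ dy

For a 1-form omega = sum_i f_i dx_i, the exterior derivative is
  d(omega) = sum_{i < j} (∂f_j/∂x_i - ∂f_i/∂x_j) dx_i ∧ dx_j.
  coefficient of dx ∧ dy: ∂f_2/∂x - ∂f_1/∂y = ∂(-6*x*y - 3)/∂x - ∂(y*(-2*y - 3))/∂y = 3 - 2*y
Assembling: d(omega) = (3 - 2*y) dx ∧ dy.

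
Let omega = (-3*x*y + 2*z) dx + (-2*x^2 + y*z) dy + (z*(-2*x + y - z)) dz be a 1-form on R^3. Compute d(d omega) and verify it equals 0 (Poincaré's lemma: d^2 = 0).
d(d omega) = 0

Step 1: d omega = sum_{i<j} (∂f_j/∂x_i - ∂f_i/∂x_j) dx_i ∧ dx_j:
  coeff of dx ∧ dy: -x
  coeff of dx ∧ dz: -2*z - 2
  coeff of dy ∧ dz: -y + z
Step 2: Apply d again to each 2-form coefficient. The only possible 3-form in R^3 is dx ∧ dy ∧ dz, with coefficient
  ∂(coeff of dy∧dz)/∂x - ∂(coeff of dx∧dz)/∂y + ∂(coeff of dx∧dy)/∂z
  = ∂/∂x (-y + z) - ∂/∂y (-2*z - 2) + ∂/∂z (-x).
Each of these terms simplifies to sums of mixed partials that cancel in pairs. The result is 0 (by equality of mixed partials for smooth functions — Schwarz / Clairaut).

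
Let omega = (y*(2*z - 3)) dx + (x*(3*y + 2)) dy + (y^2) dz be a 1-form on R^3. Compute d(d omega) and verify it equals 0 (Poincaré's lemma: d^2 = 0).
d(d omega) = 0

Step 1: d omega = sum_{i<j} (∂f_j/∂x_i - ∂f_i/∂x_j) dx_i ∧ dx_j:
  coeff of dx ∧ dy: 3*y - 2*z + 5
  coeff of dx ∧ dz: -2*y
  coeff of dy ∧ dz: 2*y
Step 2: Apply d again to each 2-form coefficient. The only possible 3-form in R^3 is dx ∧ dy ∧ dz, with coefficient
  ∂(coeff of dy∧dz)/∂x - ∂(coeff of dx∧dz)/∂y + ∂(coeff of dx∧dy)/∂z
  = ∂/∂x (2*y) - ∂/∂y (-2*y) + ∂/∂z (3*y - 2*z + 5).
Each of these terms simplifies to sums of mixed partials that cancel in pairs. The result is 0 (by equality of mixed partials for smooth functions — Schwarz / Clairaut).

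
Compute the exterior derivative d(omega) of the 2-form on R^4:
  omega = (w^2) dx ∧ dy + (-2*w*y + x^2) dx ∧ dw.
d(omega) = (4*w) dx ∧ dy ∧ dw

For a 2-form omega = sum_{i<j} g_{ij} dx_i ∧ dx_j, the exterior derivative is
  d(omega) = sum_{i<j} d(g_{ij}) ∧ dx_i ∧ dx_j = sum_{i<j, k} (∂g_{ij}/∂x_k) dx_k ∧ dx_i ∧ dx_j.
Expand each term, using dx_k ∧ dx_i ∧ dx_j = sgn(permutation) dx_{(a)} ∧ dx_{(b)} ∧ dx_{(c)} with (a < b < c) sorted:
  d(w^2) includes (∂/∂w)(w^2) dw = (2*w) dw, which multiplied by dx ∧ dy gives (2*w) dx ∧ dy ∧ dw
  d(-2*w*y + x^2) includes (∂/∂y)(-2*w*y + x^2) dy = (-2*w) dy, which multiplied by dx ∧ dw gives (2*w) dx ∧ dy ∧ dw
Collecting like 3-forms: d(omega) = (4*w) dx ∧ dy ∧ dw.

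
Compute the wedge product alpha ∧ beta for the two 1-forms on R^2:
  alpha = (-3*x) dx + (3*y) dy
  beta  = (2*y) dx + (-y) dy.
alpha ∧ beta = (3*y*(x - 2*y)) dx ∧ dy

Distribute the wedge, using dx_i ∧ dx_j = -dx_j ∧ dx_i and dx_i ∧ dx_i = 0. For each pair (i, j) with i < j, the coefficient of dx_i ∧ dx_j in alpha ∧ beta is (alpha_i * beta_j - alpha_j * beta_i). Collecting: alpha ∧ beta = (3*y*(x - 2*y)) dx ∧ dy.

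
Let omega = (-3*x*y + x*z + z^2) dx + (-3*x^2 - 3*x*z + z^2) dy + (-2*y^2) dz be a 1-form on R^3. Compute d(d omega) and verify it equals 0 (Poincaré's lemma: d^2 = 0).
d(d omega) = 0

Step 1: d omega = sum_{i<j} (∂f_j/∂x_i - ∂f_i/∂x_j) dx_i ∧ dx_j:
  coeff of dx ∧ dy: -3*x - 3*z
  coeff of dx ∧ dz: -x - 2*z
  coeff of dy ∧ dz: 3*x - 4*y - 2*z
Step 2: Apply d again to each 2-form coefficient. The only possible 3-form in R^3 is dx ∧ dy ∧ dz, with coefficient
  ∂(coeff of dy∧dz)/∂x - ∂(coeff of dx∧dz)/∂y + ∂(coeff of dx∧dy)/∂z
  = ∂/∂x (3*x - 4*y - 2*z) - ∂/∂y (-x - 2*z) + ∂/∂z (-3*x - 3*z).
Each of these terms simplifies to sums of mixed partials that cancel in pairs. The result is 0 (by equality of mixed partials for smooth functions — Schwarz / Clairaut).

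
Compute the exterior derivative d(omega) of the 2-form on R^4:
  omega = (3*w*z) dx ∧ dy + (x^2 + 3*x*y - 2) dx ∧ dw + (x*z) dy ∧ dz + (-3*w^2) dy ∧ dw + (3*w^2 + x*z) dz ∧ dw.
d(omega) = (3*w + z) dx ∧ dy ∧ dz + (-3*x + 3*z) dx ∧ dy ∧ dw + (z) dx ∧ dz ∧ dw

For a 2-form omega = sum_{i<j} g_{ij} dx_i ∧ dx_j, the exterior derivative is
  d(omega) = sum_{i<j} d(g_{ij}) ∧ dx_i ∧ dx_j = sum_{i<j, k} (∂g_{ij}/∂x_k) dx_k ∧ dx_i ∧ dx_j.
Expand each term, using dx_k ∧ dx_i ∧ dx_j = sgn(permutation) dx_{(a)} ∧ dx_{(b)} ∧ dx_{(c)} with (a < b < c) sorted:
  d(3*w*z) includes (∂/∂z)(3*w*z) dz = (3*w) dz, which multiplied by dx ∧ dy gives (3*w) dx ∧ dy ∧ dz
  d(3*w*z) includes (∂/∂w)(3*w*z) dw = (3*z) dw, which multiplied by dx ∧ dy gives (3*z) dx ∧ dy ∧ dw
  d(x^2 + 3*x*y - 2) includes (∂/∂y)(x^2 + 3*x*y - 2) dy = (3*x) dy, which multiplied by dx ∧ dw gives (-3*x) dx ∧ dy ∧ dw
  d(x*z) includes (∂/∂x)(x*z) dx = (z) dx, which multiplied by dy ∧ dz gives (z) dx ∧ dy ∧ dz
  d(3*w^2 + x*z) includes (∂/∂x)(3*w^2 + x*z) dx = (z) dx, which multiplied by dz ∧ dw gives (z) dx ∧ dz ∧ dw
Collecting like 3-forms: d(omega) = (3*w + z) dx ∧ dy ∧ dz + (-3*x + 3*z) dx ∧ dy ∧ dw + (z) dx ∧ dz ∧ dw.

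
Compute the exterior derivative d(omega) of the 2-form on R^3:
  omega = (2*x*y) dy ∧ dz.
d(omega) = (2*y) dx ∧ dy ∧ dz

For a 2-form omega = sum_{i<j} g_{ij} dx_i ∧ dx_j, the exterior derivative is
  d(omega) = sum_{i<j} d(g_{ij}) ∧ dx_i ∧ dx_j = sum_{i<j, k} (∂g_{ij}/∂x_k) dx_k ∧ dx_i ∧ dx_j.
Expand each term, using dx_k ∧ dx_i ∧ dx_j = sgn(permutation) dx_{(a)} ∧ dx_{(b)} ∧ dx_{(c)} with (a < b < c) sorted:
  d(2*x*y) includes (∂/∂x)(2*x*y) dx = (2*y) dx, which multiplied by dy ∧ dz gives (2*y) dx ∧ dy ∧ dz
Collecting like 3-forms: d(omega) = (2*y) dx ∧ dy ∧ dz.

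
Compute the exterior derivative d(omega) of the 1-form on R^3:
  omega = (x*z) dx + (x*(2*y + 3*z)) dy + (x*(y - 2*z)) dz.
d(omega) = (2*y + 3*z) dx ∧ dy + (-x + y - 2*z) dx ∧ dz + (-2*x) dy ∧ dz

For a 1-form omega = sum_i f_i dx_i, the exterior derivative is
  d(omega) = sum_{i < j} (∂f_j/∂x_i - ∂f_i/∂x_j) dx_i ∧ dx_j.
  coefficient of dx ∧ dy: ∂f_2/∂x - ∂f_1/∂y = ∂(x*(2*y + 3*z))/∂x - ∂(x*z)/∂y = 2*y + 3*z
  coefficient of dx ∧ dz: ∂f_3/∂x - ∂f_1/∂z = ∂(x*(y - 2*z))/∂x - ∂(x*z)/∂z = -x + y - 2*z
  coefficient of dy ∧ dz: ∂f_3/∂y - ∂f_2/∂z = ∂(x*(y - 2*z))/∂y - ∂(x*(2*y + 3*z))/∂z = -2*x
Assembling: d(omega) = (2*y + 3*z) dx ∧ dy + (-x + y - 2*z) dx ∧ dz + (-2*x) dy ∧ dz.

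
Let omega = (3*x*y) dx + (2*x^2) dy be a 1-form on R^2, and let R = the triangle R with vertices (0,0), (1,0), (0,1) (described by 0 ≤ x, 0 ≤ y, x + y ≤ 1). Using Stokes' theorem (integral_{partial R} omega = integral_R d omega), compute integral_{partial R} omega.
integral_(partial R) omega = 1/6

Stokes: integral_partial_R omega = integral_R d omega with d omega = (∂Q/∂x - ∂P/∂y) dx ∧ dy.
  ∂Q/∂x = 4*x
  ∂P/∂y = 3*x
  integrand = ∂Q/∂x - ∂P/∂y = x.
Integrating over R: integral_0^1 integral_0^{1-x} (x) dy dx = 1/6.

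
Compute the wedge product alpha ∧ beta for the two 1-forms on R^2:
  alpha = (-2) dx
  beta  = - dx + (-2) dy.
alpha ∧ beta = (4) dx ∧ dy

Distribute the wedge, using dx_i ∧ dx_j = -dx_j ∧ dx_i and dx_i ∧ dx_i = 0. For each pair (i, j) with i < j, the coefficient of dx_i ∧ dx_j in alpha ∧ beta is (alpha_i * beta_j - alpha_j * beta_i). Collecting: alpha ∧ beta = (4) dx ∧ dy.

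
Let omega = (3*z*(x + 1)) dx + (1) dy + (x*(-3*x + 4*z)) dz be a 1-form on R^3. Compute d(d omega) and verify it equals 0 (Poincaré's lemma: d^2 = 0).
d(d omega) = 0

Step 1: d omega = sum_{i<j} (∂f_j/∂x_i - ∂f_i/∂x_j) dx_i ∧ dx_j:
  coeff of dx ∧ dy: 0
  coeff of dx ∧ dz: -9*x + 4*z - 3
  coeff of dy ∧ dz: 0
Step 2: Apply d again to each 2-form coefficient. The only possible 3-form in R^3 is dx ∧ dy ∧ dz, with coefficient
  ∂(coeff of dy∧dz)/∂x - ∂(coeff of dx∧dz)/∂y + ∂(coeff of dx∧dy)/∂z
  = ∂/∂x (0) - ∂/∂y (-9*x + 4*z - 3) + ∂/∂z (0).
Each of these terms simplifies to sums of mixed partials that cancel in pairs. The result is 0 (by equality of mixed partials for smooth functions — Schwarz / Clairaut).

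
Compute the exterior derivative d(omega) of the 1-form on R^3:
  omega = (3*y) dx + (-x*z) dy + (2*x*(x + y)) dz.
d(omega) = (-z - 3) dx ∧ dy + (4*x + 2*y) dx ∧ dz + (3*x) dy ∧ dz

For a 1-form omega = sum_i f_i dx_i, the exterior derivative is
  d(omega) = sum_{i < j} (∂f_j/∂x_i - ∂f_i/∂x_j) dx_i ∧ dx_j.
  coefficient of dx ∧ dy: ∂f_2/∂x - ∂f_1/∂y = ∂(-x*z)/∂x - ∂(3*y)/∂y = -z - 3
  coefficient of dx ∧ dz: ∂f_3/∂x - ∂f_1/∂z = ∂(2*x*(x + y))/∂x - ∂(3*y)/∂z = 4*x + 2*y
  coefficient of dy ∧ dz: ∂f_3/∂y - ∂f_2/∂z = ∂(2*x*(x + y))/∂y - ∂(-x*z)/∂z = 3*x
Assembling: d(omega) = (-z - 3) dx ∧ dy + (4*x + 2*y) dx ∧ dz + (3*x) dy ∧ dz.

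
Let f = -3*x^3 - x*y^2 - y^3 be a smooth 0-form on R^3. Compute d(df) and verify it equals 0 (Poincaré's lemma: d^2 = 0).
d(df) = 0

Step 1: df = sum_i (∂f/∂x_i) dx_i = (-9*x^2 - y^2) dx + (y*(-2*x - 3*y)) dy + (0) dz.
Step 2: Apply d again. Using the 1-form formula, the coefficient of dx ∧ dy in d(df) is ∂^2 f/∂x ∂y - ∂^2 f/∂y ∂x = (-2*y) - (-2*y) = 0 (equality of mixed partials for smooth f).
Similarly for dx ∧ dz and dy ∧ dz — all coefficients vanish. So d(df) = 0.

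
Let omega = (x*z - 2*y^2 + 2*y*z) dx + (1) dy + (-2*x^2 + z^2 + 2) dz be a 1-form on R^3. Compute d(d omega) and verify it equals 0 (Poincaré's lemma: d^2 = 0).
d(d omega) = 0

Step 1: d omega = sum_{i<j} (∂f_j/∂x_i - ∂f_i/∂x_j) dx_i ∧ dx_j:
  coeff of dx ∧ dy: 4*y - 2*z
  coeff of dx ∧ dz: -5*x - 2*y
  coeff of dy ∧ dz: 0
Step 2: Apply d again to each 2-form coefficient. The only possible 3-form in R^3 is dx ∧ dy ∧ dz, with coefficient
  ∂(coeff of dy∧dz)/∂x - ∂(coeff of dx∧dz)/∂y + ∂(coeff of dx∧dy)/∂z
  = ∂/∂x (0) - ∂/∂y (-5*x - 2*y) + ∂/∂z (4*y - 2*z).
Each of these terms simplifies to sums of mixed partials that cancel in pairs. The result is 0 (by equality of mixed partials for smooth functions — Schwarz / Clairaut).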